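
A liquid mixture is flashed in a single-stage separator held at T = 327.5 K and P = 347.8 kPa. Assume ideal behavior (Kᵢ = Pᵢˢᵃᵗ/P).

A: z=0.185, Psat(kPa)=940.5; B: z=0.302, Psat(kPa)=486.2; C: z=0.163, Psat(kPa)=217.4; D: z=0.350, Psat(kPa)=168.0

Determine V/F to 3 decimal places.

Raoult's law: Kᵢ = Pᵢˢᵃᵗ/P = Pᵢˢᵃᵗ/347.8.
  K_A = 940.5/347.8 = 2.70414, K_B = 486.2/347.8 = 1.39793, K_C = 217.4/347.8 = 0.62507, K_D = 168.0/347.8 = 0.48304
Rachford–Rice: g(V/F) = Σ zᵢ(Kᵢ−1)/(1+V/F(Kᵢ−1)) = 0.
Check two-phase: ΣzᵢKᵢ = 1.193 > 1 and Σzᵢ/Kᵢ = 1.270 > 1, so g(0) = 0.193 > 0 and g(1) = -0.270 < 0.
Newton iteration, V/F⁰ = 0.56:
  V/F = 0.560: g = -0.0724, g' = -0.395 → V/F = 0.376
  V/F = 0.376: g = 0.0007, g' = -0.411 → V/F = 0.378
Converged at V/F = 0.378.

V/F = 0.378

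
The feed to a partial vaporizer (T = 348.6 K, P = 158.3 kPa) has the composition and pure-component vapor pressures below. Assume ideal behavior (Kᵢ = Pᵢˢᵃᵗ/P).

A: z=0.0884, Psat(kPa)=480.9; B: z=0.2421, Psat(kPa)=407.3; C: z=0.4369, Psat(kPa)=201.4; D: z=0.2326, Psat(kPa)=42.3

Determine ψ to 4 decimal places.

ψ = 0.7072

Raoult's law: Kᵢ = Pᵢˢᵃᵗ/P = Pᵢˢᵃᵗ/158.3.
  K_A = 480.9/158.3 = 3.037903, K_B = 407.3/158.3 = 2.572963, K_C = 201.4/158.3 = 1.272268, K_D = 42.3/158.3 = 0.267214
Material balance + equilibrium reduce to Σ zᵢ(Kᵢ−1)/(1+ψ(Kᵢ−1)) = 0.
Check two-phase: ΣzᵢKᵢ = 1.5095 > 1 and Σzᵢ/Kᵢ = 1.3371 > 1, so g(0) = 0.5095 > 0 and g(1) = -0.3371 < 0.
Newton–Raphson from ψ = 0.5:
  ψ = 0.5000: g = 0.13809, g' = -0.6140 → ψ = 0.7249
  ψ = 0.7249: g = -0.01359, g' = -0.7815 → ψ = 0.7075
  ψ = 0.7075: g = -0.00022, g' = -0.7572 → ψ = 0.7072
Converged at ψ = 0.7072.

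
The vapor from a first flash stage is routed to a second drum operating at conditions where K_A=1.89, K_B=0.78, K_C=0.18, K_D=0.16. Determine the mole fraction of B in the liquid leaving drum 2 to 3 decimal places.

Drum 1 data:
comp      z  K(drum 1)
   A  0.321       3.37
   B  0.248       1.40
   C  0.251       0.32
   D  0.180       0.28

Drum 1:
Newton iteration, ψ₁⁰ = 0.5:
  ψ₁ = 0.500: g = -0.0303, g' = -0.899 → ψ₁ = 0.466
Converged at ψ₁ = 0.466.
Drum-1 compositions:
  A: x = 0.152, y = 0.514
  B: x = 0.209, y = 0.293
  C: x = 0.368, y = 0.118
  D: x = 0.271, y = 0.076
Drum-2 feed = drum-1 vapor: z₂ = (0.5139, 0.2926, 0.1176, 0.0759).
Drum 2:
Material balance + equilibrium reduce to Σ zᵢ(Kᵢ−1)/(1+ψ₂(Kᵢ−1)) = 0.
Check two-phase: ΣzᵢKᵢ = 1.233 > 1 and Σzᵢ/Kᵢ = 1.775 > 1, so g(0) = 0.233 > 0 and g(1) = -0.775 < 0.
Newton–Raphson from ψ₂ = 0.5:
  ψ₂ = 0.500: g = -0.0292, g' = -0.599 → ψ₂ = 0.451
  ψ₂ = 0.451: g = -0.0009, g' = -0.563 → ψ₂ = 0.450
Converged at ψ₂ = 0.450.
  A: x = 0.367, y = 0.694
  B: x = 0.325, y = 0.253
  C: x = 0.186, y = 0.034
  D: x = 0.122, y = 0.020

x_B (drum 2) = 0.325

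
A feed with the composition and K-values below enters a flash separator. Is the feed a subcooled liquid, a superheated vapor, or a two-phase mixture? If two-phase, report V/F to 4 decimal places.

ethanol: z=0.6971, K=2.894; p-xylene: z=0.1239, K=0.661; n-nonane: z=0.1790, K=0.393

superheated vapor

ΣzᵢKᵢ = 2.1697; Σzᵢ/Kᵢ = 0.8838.
Since Σzᵢ/Kᵢ < 1 the mixture is above its dew point — single vapor phase.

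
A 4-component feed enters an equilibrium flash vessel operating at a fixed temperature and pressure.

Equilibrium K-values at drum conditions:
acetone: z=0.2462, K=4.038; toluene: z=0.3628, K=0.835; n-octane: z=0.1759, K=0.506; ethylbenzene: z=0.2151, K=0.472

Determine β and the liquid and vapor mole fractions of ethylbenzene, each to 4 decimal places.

Material balance + equilibrium reduce to Σ zᵢ(Kᵢ−1)/(1+β(Kᵢ−1)) = 0.
Check two-phase: ΣzᵢKᵢ = 1.4876 > 1 and Σzᵢ/Kᵢ = 1.2988 > 1, so g(0) = 0.4876 > 0 and g(1) = -0.2988 < 0.
Iterate (Newton) starting at β = 0.5:
  β = 0.5000: g = -0.03803, g' = -0.5562 → β = 0.4316
  β = 0.4316: g = 0.00161, g' = -0.6067 → β = 0.4343
Converged at β = 0.4343.
Compositions from xᵢ = zᵢ/(1+β(Kᵢ−1)), yᵢ = Kᵢxᵢ:
  acetone: x = 0.1061, y = 0.4286
  toluene: x = 0.3908, y = 0.3263
  n-octane: x = 0.2239, y = 0.1133
  ethylbenzene: x = 0.2791, y = 0.1317

β = 0.4343, x_ethylbenzene = 0.2791, y_ethylbenzene = 0.1317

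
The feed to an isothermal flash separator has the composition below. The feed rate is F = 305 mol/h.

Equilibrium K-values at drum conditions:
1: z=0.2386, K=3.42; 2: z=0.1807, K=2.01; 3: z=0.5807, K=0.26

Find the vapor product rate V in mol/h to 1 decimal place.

V = 70.5 mol/h

Material balance + equilibrium reduce to Σ zᵢ(Kᵢ−1)/(1+ψ(Kᵢ−1)) = 0.
Check two-phase: ΣzᵢKᵢ = 1.3302 > 1 and Σzᵢ/Kᵢ = 2.3931 > 1, so g(0) = 0.3302 > 0 and g(1) = -1.3931 < 0.
Iterate (Newton) starting at ψ = 0.34:
  ψ = 0.3400: g = -0.12156, g' = -1.0904 → ψ = 0.2285
  ψ = 0.2285: g = 0.00290, g' = -1.1616 → ψ = 0.2310
Converged at ψ = 0.2310.
Then V = ψ·F = 0.2310·305 = 70.5 mol/h and L = F − V = 234.5 mol/h.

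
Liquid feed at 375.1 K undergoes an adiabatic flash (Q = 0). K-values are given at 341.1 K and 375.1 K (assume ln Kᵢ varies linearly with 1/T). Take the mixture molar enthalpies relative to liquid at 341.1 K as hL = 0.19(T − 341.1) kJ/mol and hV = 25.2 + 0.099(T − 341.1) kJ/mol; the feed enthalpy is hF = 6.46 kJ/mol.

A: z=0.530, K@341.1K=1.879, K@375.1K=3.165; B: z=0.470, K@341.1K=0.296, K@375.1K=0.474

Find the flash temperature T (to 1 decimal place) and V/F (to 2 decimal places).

Adiabatic flash: solve Rachford–Rice at each trial T, then check hF = ψ·hV(T) + (1−ψ)·hL(T).
  T = 341.1 K: K = (1.879, 0.296), RR gives ψ = 0.218, H_out = 5.497 kJ/mol
  T = 375.1 K: K = (3.165, 0.474), RR gives ψ = 0.791, H_out = 23.935 kJ/mol
  T = 358.1 K: K = (2.469, 0.379), RR gives ψ = 0.533, H_out = 15.842 kJ/mol
  T = 349.6 K: K = (2.161, 0.336), RR gives ψ = 0.393, H_out = 11.220 kJ/mol
  T = 345.4 K: K = (2.018, 0.316), RR gives ψ = 0.313, H_out = 8.585 kJ/mol
  T = 343.2 K: K = (1.946, 0.306), RR gives ψ = 0.267, H_out = 7.065 kJ/mol
Linear interpolation between T = 341.1 (H_out = 5.497) and T = 343.2 (H_out = 7.065) on hF = 6.46 gives T ≈ 342.4 K, at which ψ = 0.25.

T = 342.4 K, V/F = 0.25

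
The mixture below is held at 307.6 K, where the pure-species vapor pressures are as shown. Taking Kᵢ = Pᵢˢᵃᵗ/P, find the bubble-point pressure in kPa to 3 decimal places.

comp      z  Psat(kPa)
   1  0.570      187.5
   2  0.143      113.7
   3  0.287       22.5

At the bubble point ψ → 0, so ΣzᵢKᵢ = 1 with Kᵢ = Pᵢˢᵃᵗ/P ⇒ P = ΣzᵢPᵢˢᵃᵗ.
P = 0.570·187.5 + 0.143·113.7 + 0.287·22.5 = 129.592 kPa

Pbub = 129.592 kPa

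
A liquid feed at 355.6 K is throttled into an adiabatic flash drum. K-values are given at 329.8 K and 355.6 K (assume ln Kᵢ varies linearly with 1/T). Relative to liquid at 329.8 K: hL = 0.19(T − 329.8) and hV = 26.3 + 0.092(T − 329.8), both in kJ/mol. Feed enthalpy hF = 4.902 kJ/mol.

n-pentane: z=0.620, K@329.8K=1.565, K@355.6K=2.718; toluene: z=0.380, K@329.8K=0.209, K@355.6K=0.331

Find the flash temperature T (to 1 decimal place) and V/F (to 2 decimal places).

T = 331.3 K, V/F = 0.18

Adiabatic flash: solve Rachford–Rice at each trial T, then check hF = ψ·hV(T) + (1−ψ)·hL(T).
  T = 329.8 K: K = (1.565, 0.209), RR gives ψ = 0.111, H_out = 2.926 kJ/mol
  T = 355.6 K: K = (2.718, 0.331), RR gives ψ = 0.706, H_out = 21.675 kJ/mol
  T = 342.7 K: K = (2.084, 0.265), RR gives ψ = 0.493, H_out = 14.802 kJ/mol
  T = 336.2 K: K = (1.809, 0.236), RR gives ψ = 0.342, H_out = 9.984 kJ/mol
  T = 333.0 K: K = (1.684, 0.222), RR gives ψ = 0.241, H_out = 6.877 kJ/mol
  T = 331.4 K: K = (1.624, 0.215), RR gives ψ = 0.181, H_out = 5.033 kJ/mol
Linear interpolation between T = 329.8 (H_out = 2.926) and T = 331.4 (H_out = 5.033) on hF = 4.902 gives T ≈ 331.3 K, at which ψ = 0.18.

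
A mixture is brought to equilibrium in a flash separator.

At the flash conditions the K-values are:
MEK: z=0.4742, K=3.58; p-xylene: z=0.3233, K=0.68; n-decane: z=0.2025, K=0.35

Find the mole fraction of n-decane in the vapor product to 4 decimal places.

y_n-decane = 0.1441

Let β = V/F and solve Σ zᵢ(Kᵢ−1)/(1+β(Kᵢ−1)) = 0.
g(0) = ΣzᵢKᵢ − 1 = 0.9884 and g(1) = 1 − Σzᵢ/Kᵢ = -0.1865, so a root lies in (0, 1).
Newton iteration, β⁰ = 0.5:
  β = 0.5000: g = 0.21609, g' = -0.8366 → β = 0.7583
  β = 0.7583: g = 0.01766, g' = -0.7516 → β = 0.7818
  β = 0.7818: g = -0.00009, g' = -0.7593 → β = 0.7817
Converged at β = 0.7817.
Compositions from xᵢ = zᵢ/(1+β(Kᵢ−1)), yᵢ = Kᵢxᵢ:
  MEK: x = 0.1572, y = 0.5627
  p-xylene: x = 0.4311, y = 0.2932
  n-decane: x = 0.4117, y = 0.1441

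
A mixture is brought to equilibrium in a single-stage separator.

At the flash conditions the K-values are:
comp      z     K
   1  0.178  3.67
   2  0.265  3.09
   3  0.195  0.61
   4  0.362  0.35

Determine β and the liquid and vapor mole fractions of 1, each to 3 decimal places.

β = 0.535, x_1 = 0.073, y_1 = 0.269

Material balance + equilibrium reduce to Σ zᵢ(Kᵢ−1)/(1+β(Kᵢ−1)) = 0.
Check two-phase: ΣzᵢKᵢ = 1.718 > 1 and Σzᵢ/Kᵢ = 1.488 > 1, so g(0) = 0.718 > 0 and g(1) = -0.488 < 0.
Newton–Raphson from β = 0.5:
  β = 0.500: g = 0.0313, g' = -0.891 → β = 0.535
Converged at β = 0.535.
Compositions from xᵢ = zᵢ/(1+β(Kᵢ−1)), yᵢ = Kᵢxᵢ:
  1: x = 0.073, y = 0.269
  2: x = 0.125, y = 0.386
  3: x = 0.246, y = 0.150
  4: x = 0.555, y = 0.194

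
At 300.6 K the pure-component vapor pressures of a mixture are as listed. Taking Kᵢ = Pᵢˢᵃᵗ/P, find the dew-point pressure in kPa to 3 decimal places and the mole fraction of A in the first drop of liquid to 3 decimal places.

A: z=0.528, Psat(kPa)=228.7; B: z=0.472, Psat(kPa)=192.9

Pdew = 210.280 kPa, x_A = 0.485

At the dew point ψ → 1, so Σzᵢ/Kᵢ = 1 with Kᵢ = Pᵢˢᵃᵗ/P ⇒ 1/P = Σzᵢ/Pᵢˢᵃᵗ.
1/P = 0.528/228.7 + 0.472/192.9 = 0.004756 ⇒ P = 210.280 kPa
xᵢ = zᵢP/Pᵢˢᵃᵗ ⇒ x_A = 0.528·210.280/228.7 = 0.485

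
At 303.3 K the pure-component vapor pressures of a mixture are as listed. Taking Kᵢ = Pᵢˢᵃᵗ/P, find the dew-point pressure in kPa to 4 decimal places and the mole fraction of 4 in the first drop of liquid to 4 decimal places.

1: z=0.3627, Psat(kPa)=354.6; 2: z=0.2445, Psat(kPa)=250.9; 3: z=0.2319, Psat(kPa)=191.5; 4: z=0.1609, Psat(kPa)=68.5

Pdew = 179.9466 kPa, x_4 = 0.4227

At the dew point ψ → 1, so Σzᵢ/Kᵢ = 1 with Kᵢ = Pᵢˢᵃᵗ/P ⇒ 1/P = Σzᵢ/Pᵢˢᵃᵗ.
1/P = 0.3627/354.6 + 0.2445/250.9 + 0.2319/191.5 + 0.1609/68.5 = 0.0055572 ⇒ P = 179.9466 kPa
xᵢ = zᵢP/Pᵢˢᵃᵗ ⇒ x_4 = 0.1609·179.9466/68.5 = 0.4227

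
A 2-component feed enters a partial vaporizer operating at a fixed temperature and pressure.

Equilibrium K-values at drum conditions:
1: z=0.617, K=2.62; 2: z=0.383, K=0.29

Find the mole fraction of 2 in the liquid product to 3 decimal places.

Binary case is linear: z₁(K₁−1)(1+β(K₂−1)) + z₂(K₂−1)(1+β(K₁−1)) = 0
⇒ β = [z₁(K₁−1)+z₂(K₂−1)] / [−(K₁−1)(K₂−1)] = 0.7276/1.1502 = 0.633
Compositions from xᵢ = zᵢ/(1+β(Kᵢ−1)), yᵢ = Kᵢxᵢ:
  1: x = 0.305, y = 0.798
  2: x = 0.695, y = 0.202

x_2 = 0.695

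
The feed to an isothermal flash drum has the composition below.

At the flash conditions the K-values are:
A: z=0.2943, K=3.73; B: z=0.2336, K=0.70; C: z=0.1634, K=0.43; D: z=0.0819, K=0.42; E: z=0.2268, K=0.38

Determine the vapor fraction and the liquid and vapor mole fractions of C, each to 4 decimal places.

ψ = 0.3240, x_C = 0.2004, y_C = 0.0862

Rachford–Rice: g(ψ) = Σ zᵢ(Kᵢ−1)/(1+ψ(Kᵢ−1)) = 0.
Feasibility: ΣzᵢKᵢ = 1.4521, Σzᵢ/Kᵢ = 1.5845 — both > 1, two phases present.
Iterate (Newton) starting at ψ = 0.5:
  ψ = 0.5000: g = -0.14369, g' = -0.7629 → ψ = 0.3117
  ψ = 0.3117: g = 0.01126, g' = -0.9194 → ψ = 0.3239
  ψ = 0.3239: g = 0.00011, g' = -0.9017 → ψ = 0.3240
Converged at ψ = 0.3240.
Compositions from xᵢ = zᵢ/(1+ψ(Kᵢ−1)), yᵢ = Kᵢxᵢ:
  A: x = 0.1562, y = 0.5825
  B: x = 0.2588, y = 0.1811
  C: x = 0.2004, y = 0.0862
  D: x = 0.1009, y = 0.0424
  E: x = 0.2838, y = 0.1079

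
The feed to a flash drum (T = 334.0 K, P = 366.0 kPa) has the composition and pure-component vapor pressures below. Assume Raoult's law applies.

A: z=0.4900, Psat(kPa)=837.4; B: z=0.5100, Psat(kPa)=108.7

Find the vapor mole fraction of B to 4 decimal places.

y_B = 0.1921

Raoult's law: Kᵢ = Pᵢˢᵃᵗ/P = Pᵢˢᵃᵗ/366.0.
  K_A = 837.4/366.0 = 2.287978, K_B = 108.7/366.0 = 0.296995
Rachford–Rice: g(ψ) = Σ zᵢ(Kᵢ−1)/(1+ψ(Kᵢ−1)) = 0.
Feasibility: ΣzᵢKᵢ = 1.2726, Σzᵢ/Kᵢ = 1.9314 — both > 1, two phases present.
Binary case is linear: z₁(K₁−1)(1+ψ(K₂−1)) + z₂(K₂−1)(1+ψ(K₁−1)) = 0
⇒ ψ = [z₁(K₁−1)+z₂(K₂−1)] / [−(K₁−1)(K₂−1)] = 0.27258/0.90546 = 0.3010
Compositions from xᵢ = zᵢ/(1+ψ(Kᵢ−1)), yᵢ = Kᵢxᵢ:
  A: x = 0.3531, y = 0.8079
  B: x = 0.6469, y = 0.1921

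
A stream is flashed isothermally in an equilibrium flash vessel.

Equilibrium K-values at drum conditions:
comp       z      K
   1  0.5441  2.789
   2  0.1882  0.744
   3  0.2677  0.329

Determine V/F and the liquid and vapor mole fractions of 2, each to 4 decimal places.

V/F = 0.7432, x_2 = 0.2324, y_2 = 0.1729

Rachford–Rice: g(V/F) = Σ zᵢ(Kᵢ−1)/(1+V/F(Kᵢ−1)) = 0.
g(0) = ΣzᵢKᵢ − 1 = 0.7456 and g(1) = 1 − Σzᵢ/Kᵢ = -0.2617, so a root lies in (0, 1).
Newton–Raphson from V/F = 0.63:
  V/F = 0.6300: g = 0.08901, g' = -0.7641 → V/F = 0.7465
  V/F = 0.7465: g = -0.00267, g' = -0.8220 → V/F = 0.7432
Converged at V/F = 0.7432.
Compositions from xᵢ = zᵢ/(1+V/F(Kᵢ−1)), yᵢ = Kᵢxᵢ:
  1: x = 0.2336, y = 0.6514
  2: x = 0.2324, y = 0.1729
  3: x = 0.5340, y = 0.1757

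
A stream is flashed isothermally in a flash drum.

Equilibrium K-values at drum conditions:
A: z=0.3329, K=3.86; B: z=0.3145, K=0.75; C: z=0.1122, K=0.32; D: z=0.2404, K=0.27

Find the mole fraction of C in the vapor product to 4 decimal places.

y_C = 0.0495

Rachford–Rice: g(V/F) = Σ zᵢ(Kᵢ−1)/(1+V/F(Kᵢ−1)) = 0.
g(0) = ΣzᵢKᵢ − 1 = 0.6217 and g(1) = 1 − Σzᵢ/Kᵢ = -0.7466, so a root lies in (0, 1).
Iterate (Newton) starting at V/F = 0.38:
  V/F = 0.3800: g = 0.02363, g' = -0.9890 → V/F = 0.4039
  V/F = 0.4039: g = 0.00027, g' = -0.9668 → V/F = 0.4042
Converged at V/F = 0.4042.
Compositions from xᵢ = zᵢ/(1+V/F(Kᵢ−1)), yᵢ = Kᵢxᵢ:
  A: x = 0.1544, y = 0.5960
  B: x = 0.3498, y = 0.2624
  C: x = 0.1547, y = 0.0495
  D: x = 0.3410, y = 0.0921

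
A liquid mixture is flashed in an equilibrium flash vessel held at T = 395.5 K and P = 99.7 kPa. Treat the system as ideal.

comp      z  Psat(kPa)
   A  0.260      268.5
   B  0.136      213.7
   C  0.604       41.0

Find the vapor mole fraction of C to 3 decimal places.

y_C = 0.295

Raoult's law: Kᵢ = Pᵢˢᵃᵗ/P = Pᵢˢᵃᵗ/99.7.
  K_A = 268.5/99.7 = 2.69308, K_B = 213.7/99.7 = 2.14343, K_C = 41.0/99.7 = 0.41123
Iterate (Newton) starting at ψ = 0.5:
  ψ = 0.500: g = -0.1666, g' = -0.711 → ψ = 0.266
  ψ = 0.266: g = 0.0014, g' = -0.753 → ψ = 0.267
Converged at ψ = 0.267.
Compositions from xᵢ = zᵢ/(1+ψ(Kᵢ−1)), yᵢ = Kᵢxᵢ:
  A: x = 0.179, y = 0.482
  B: x = 0.104, y = 0.223
  C: x = 0.717, y = 0.295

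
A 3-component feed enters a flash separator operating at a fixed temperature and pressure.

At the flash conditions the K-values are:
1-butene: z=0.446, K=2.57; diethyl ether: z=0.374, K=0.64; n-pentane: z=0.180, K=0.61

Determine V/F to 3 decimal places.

Rachford–Rice: g(V/F) = Σ zᵢ(Kᵢ−1)/(1+V/F(Kᵢ−1)) = 0.
Check two-phase: ΣzᵢKᵢ = 1.495 > 1 and Σzᵢ/Kᵢ = 1.053 > 1, so g(0) = 0.495 > 0 and g(1) = -0.053 < 0.
Iterate (Newton) starting at V/F = 0.5:
  V/F = 0.500: g = 0.1409, g' = -0.459 → V/F = 0.807
  V/F = 0.807: g = 0.0168, g' = -0.369 → V/F = 0.852
  V/F = 0.852: g = 0.0001, g' = -0.363 → V/F = 0.853
Converged at V/F = 0.853.

V/F = 0.853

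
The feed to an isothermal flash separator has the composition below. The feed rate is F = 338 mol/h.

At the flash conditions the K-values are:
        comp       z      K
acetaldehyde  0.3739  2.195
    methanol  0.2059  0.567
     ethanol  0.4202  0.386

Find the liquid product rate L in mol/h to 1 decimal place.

Material balance + equilibrium reduce to Σ zᵢ(Kᵢ−1)/(1+ψ(Kᵢ−1)) = 0.
g(0) = ΣzᵢKᵢ − 1 = 0.0997 and g(1) = 1 − Σzᵢ/Kᵢ = -0.6221, so a root lies in (0, 1).
Newton–Raphson from ψ = 0.5:
  ψ = 0.5000: g = -0.20640, g' = -0.6020 → ψ = 0.1571
  ψ = 0.1571: g = -0.00504, g' = -0.6170 → ψ = 0.1490
Converged at ψ = 0.1490.
Then V = ψ·F = 0.1490·338 = 50.4 mol/h and L = F − V = 287.6 mol/h.

L = 287.6 mol/h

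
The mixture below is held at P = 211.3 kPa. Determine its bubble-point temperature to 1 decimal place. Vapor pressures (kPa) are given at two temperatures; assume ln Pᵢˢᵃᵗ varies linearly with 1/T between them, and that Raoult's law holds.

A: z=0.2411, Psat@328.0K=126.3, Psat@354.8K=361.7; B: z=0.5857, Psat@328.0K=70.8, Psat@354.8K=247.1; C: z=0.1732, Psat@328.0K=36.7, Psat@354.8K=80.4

Bubble-point temperature: ΣzᵢPᵢˢᵃᵗ(T) = P. Interpolate ln Pᵢˢᵃᵗ = aᵢ + bᵢ/T.
  T = 328.0 K: ΣzᵢPᵢˢᵃᵗ = 78.27 kPa
  T = 354.8 K: ΣzᵢPᵢˢᵃᵗ = 245.86 kPa
  T = 341.4 K: ΣzᵢPᵢˢᵃᵗ = 141.55 kPa
  T = 348.1 K: ΣzᵢPᵢˢᵃᵗ = 187.45 kPa
  T = 351.5 K: ΣzᵢPᵢˢᵃᵗ = 215.37 kPa
  T = 349.8 K: ΣzᵢPᵢˢᵃᵗ = 200.99 kPa
Interpolating between 349.8 K and 351.5 K gives T ≈ 351.0 K.

T = 351.0 K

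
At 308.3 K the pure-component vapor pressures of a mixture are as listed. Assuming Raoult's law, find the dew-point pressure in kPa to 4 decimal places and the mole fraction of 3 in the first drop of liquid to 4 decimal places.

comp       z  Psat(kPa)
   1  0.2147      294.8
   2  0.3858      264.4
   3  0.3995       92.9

Pdew = 154.1363 kPa, x_3 = 0.6628

At the dew point ψ → 1, so Σzᵢ/Kᵢ = 1 with Kᵢ = Pᵢˢᵃᵗ/P ⇒ 1/P = Σzᵢ/Pᵢˢᵃᵗ.
1/P = 0.2147/294.8 + 0.3858/264.4 + 0.3995/92.9 = 0.0064878 ⇒ P = 154.1363 kPa
xᵢ = zᵢP/Pᵢˢᵃᵗ ⇒ x_3 = 0.3995·154.1363/92.9 = 0.6628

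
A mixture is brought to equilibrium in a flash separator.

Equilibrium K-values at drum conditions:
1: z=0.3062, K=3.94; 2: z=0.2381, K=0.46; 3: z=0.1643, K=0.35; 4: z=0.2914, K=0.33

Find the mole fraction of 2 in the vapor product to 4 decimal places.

y_2 = 0.1271

Rachford–Rice: g(β) = Σ zᵢ(Kᵢ−1)/(1+β(Kᵢ−1)) = 0.
Check two-phase: ΣzᵢKᵢ = 1.4696 > 1 and Σzᵢ/Kᵢ = 1.9478 > 1, so g(0) = 0.4696 > 0 and g(1) = -0.9478 < 0.
Iterate (Newton) starting at β = 0.57:
  β = 0.5700: g = -0.33483, g' = -1.0321 → β = 0.2456
  β = 0.2456: g = 0.01377, g' = -1.2705 → β = 0.2564
  β = 0.2564: g = 0.00014, g' = -1.2446 → β = 0.2565
Converged at β = 0.2565.
Compositions from xᵢ = zᵢ/(1+β(Kᵢ−1)), yᵢ = Kᵢxᵢ:
  1: x = 0.1746, y = 0.6877
  2: x = 0.2764, y = 0.1271
  3: x = 0.1972, y = 0.0690
  4: x = 0.3519, y = 0.1161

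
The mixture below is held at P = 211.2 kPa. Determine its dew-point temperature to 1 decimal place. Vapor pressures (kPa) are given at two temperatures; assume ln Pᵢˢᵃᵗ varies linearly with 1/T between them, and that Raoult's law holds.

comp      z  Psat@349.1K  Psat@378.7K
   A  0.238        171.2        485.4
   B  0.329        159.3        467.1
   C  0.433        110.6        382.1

T = 359.9 K

Dew-point temperature: Σzᵢ·P/Pᵢˢᵃᵗ(T) = 1. Interpolate ln Pᵢˢᵃᵗ = aᵢ + bᵢ/T.
  T = 349.1 K: ΣzᵢP/Pᵢˢᵃᵗ = 1.5566
  T = 378.7 K: ΣzᵢP/Pᵢˢᵃᵗ = 0.4916
  T = 363.9 K: ΣzᵢP/Pᵢˢᵃᵗ = 0.8537
  T = 356.5 K: ΣzᵢP/Pᵢˢᵃᵗ = 1.1453
  T = 360.2 K: ΣzᵢP/Pᵢˢᵃᵗ = 0.9873
  T = 358.4 K: ΣzᵢP/Pᵢˢᵃᵗ = 1.0608
Interpolating between 358.4 K and 360.2 K gives T ≈ 359.9 K.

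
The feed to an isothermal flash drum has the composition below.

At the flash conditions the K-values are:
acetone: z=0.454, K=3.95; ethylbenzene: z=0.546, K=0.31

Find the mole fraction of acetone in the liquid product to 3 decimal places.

Rachford–Rice: g(V/F) = Σ zᵢ(Kᵢ−1)/(1+V/F(Kᵢ−1)) = 0.
Feasibility: ΣzᵢKᵢ = 1.963, Σzᵢ/Kᵢ = 1.876 — both > 1, two phases present.
Binary case is linear: z₁(K₁−1)(1+V/F(K₂−1)) + z₂(K₂−1)(1+V/F(K₁−1)) = 0
⇒ V/F = [z₁(K₁−1)+z₂(K₂−1)] / [−(K₁−1)(K₂−1)] = 0.9626/2.0355 = 0.473
Compositions from xᵢ = zᵢ/(1+V/F(Kᵢ−1)), yᵢ = Kᵢxᵢ:
  acetone: x = 0.190, y = 0.749
  ethylbenzene: x = 0.810, y = 0.251

x_acetone = 0.190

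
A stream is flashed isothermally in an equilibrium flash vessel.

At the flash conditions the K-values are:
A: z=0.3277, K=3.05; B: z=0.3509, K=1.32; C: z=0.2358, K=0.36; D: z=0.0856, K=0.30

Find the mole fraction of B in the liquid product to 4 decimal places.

x_B = 0.2891

Material balance + equilibrium reduce to Σ zᵢ(Kᵢ−1)/(1+β(Kᵢ−1)) = 0.
g(0) = ΣzᵢKᵢ − 1 = 0.5732 and g(1) = 1 − Σzᵢ/Kᵢ = -0.3136, so a root lies in (0, 1).
Iterate (Newton) starting at β = 0.5:
  β = 0.5000: g = 0.11443, g' = -0.6707 → β = 0.6706
  β = 0.6706: g = -0.00199, g' = -0.7140 → β = 0.6678
Converged at β = 0.6678.
Compositions from xᵢ = zᵢ/(1+β(Kᵢ−1)), yᵢ = Kᵢxᵢ:
  A: x = 0.1383, y = 0.4219
  B: x = 0.2891, y = 0.3816
  C: x = 0.4118, y = 0.1483
  D: x = 0.1607, y = 0.0482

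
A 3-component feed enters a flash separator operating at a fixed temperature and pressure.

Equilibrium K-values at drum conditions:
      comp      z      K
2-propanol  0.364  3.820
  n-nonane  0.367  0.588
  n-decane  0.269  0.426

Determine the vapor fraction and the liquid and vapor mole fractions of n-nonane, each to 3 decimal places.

ψ = 0.525, x_n-nonane = 0.468, y_n-nonane = 0.275

Material balance + equilibrium reduce to Σ zᵢ(Kᵢ−1)/(1+ψ(Kᵢ−1)) = 0.
Feasibility: ΣzᵢKᵢ = 1.721, Σzᵢ/Kᵢ = 1.351 — both > 1, two phases present.
Newton iteration, ψ⁰ = 0.64:
  ψ = 0.640: g = -0.0834, g' = -0.704 → ψ = 0.522
  ψ = 0.522: g = 0.0025, g' = -0.756 → ψ = 0.525
Converged at ψ = 0.525.
Compositions from xᵢ = zᵢ/(1+ψ(Kᵢ−1)), yᵢ = Kᵢxᵢ:
  2-propanol: x = 0.147, y = 0.561
  n-nonane: x = 0.468, y = 0.275
  n-decane: x = 0.385, y = 0.164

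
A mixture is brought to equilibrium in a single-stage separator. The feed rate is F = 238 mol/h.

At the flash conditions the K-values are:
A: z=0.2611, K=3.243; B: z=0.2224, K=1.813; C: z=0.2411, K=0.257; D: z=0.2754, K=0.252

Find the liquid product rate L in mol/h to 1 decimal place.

Rachford–Rice: g(V/F) = Σ zᵢ(Kᵢ−1)/(1+V/F(Kᵢ−1)) = 0.
g(0) = ΣzᵢKᵢ − 1 = 0.3813 and g(1) = 1 − Σzᵢ/Kᵢ = -1.2342, so a root lies in (0, 1).
Newton–Raphson from V/F = 0.5:
  V/F = 0.5000: g = -0.20949, g' = -1.0963 → V/F = 0.3089
  V/F = 0.3089: g = -0.00995, g' = -1.0371 → V/F = 0.2993
Converged at V/F = 0.2993.
Then V = V/F·F = 0.2993·238 = 71.2 mol/h and L = F − V = 166.8 mol/h.

L = 166.8 mol/h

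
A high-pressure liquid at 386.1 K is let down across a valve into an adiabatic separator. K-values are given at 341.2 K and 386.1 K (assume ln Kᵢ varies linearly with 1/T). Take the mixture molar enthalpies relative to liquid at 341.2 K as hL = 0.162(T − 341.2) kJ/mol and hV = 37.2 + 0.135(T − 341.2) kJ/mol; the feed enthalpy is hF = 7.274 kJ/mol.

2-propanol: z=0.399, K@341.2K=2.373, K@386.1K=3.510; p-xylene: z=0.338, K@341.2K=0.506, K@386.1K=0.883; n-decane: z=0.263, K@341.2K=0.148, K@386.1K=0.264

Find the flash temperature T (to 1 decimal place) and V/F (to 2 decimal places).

T = 342.9 K, V/F = 0.19

Adiabatic flash: solve Rachford–Rice at each trial T, then check hF = ψ·hV(T) + (1−ψ)·hL(T).
  T = 341.2 K: K = (2.373, 0.506, 0.148), RR gives ψ = 0.170, H_out = 6.317 kJ/mol
  T = 386.1 K: K = (3.510, 0.883, 0.264), RR gives ψ = 0.612, H_out = 29.301 kJ/mol
  T = 363.6 K: K = (2.920, 0.680, 0.201), RR gives ψ = 0.400, H_out = 18.279 kJ/mol
  T = 352.4 K: K = (2.641, 0.589, 0.173), RR gives ψ = 0.290, H_out = 12.516 kJ/mol
  T = 346.8 K: K = (2.506, 0.547, 0.160), RR gives ψ = 0.232, H_out = 9.491 kJ/mol
  T = 344.0 K: K = (2.439, 0.526, 0.154), RR gives ψ = 0.201, H_out = 7.926 kJ/mol
  T = 342.6 K: K = (2.406, 0.516, 0.151), RR gives ψ = 0.186, H_out = 7.128 kJ/mol
Linear interpolation between T = 342.6 (H_out = 7.128) and T = 344.0 (H_out = 7.926) on hF = 7.274 gives T ≈ 342.9 K, at which ψ = 0.19.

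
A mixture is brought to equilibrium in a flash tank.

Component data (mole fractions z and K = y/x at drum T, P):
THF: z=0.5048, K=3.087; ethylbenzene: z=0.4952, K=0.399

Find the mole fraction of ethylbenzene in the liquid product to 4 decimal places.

x_ethylbenzene = 0.7764

Rachford–Rice: g(V/F) = Σ zᵢ(Kᵢ−1)/(1+V/F(Kᵢ−1)) = 0.
Feasibility: ΣzᵢKᵢ = 1.7559, Σzᵢ/Kᵢ = 1.4046 — both > 1, two phases present.
Newton iteration, V/F⁰ = 0.57:
  V/F = 0.5700: g = 0.02845, g' = -0.8724 → V/F = 0.6026
  V/F = 0.6026: g = 0.00004, g' = -0.8710 → V/F = 0.6027
Converged at V/F = 0.6027.
Compositions from xᵢ = zᵢ/(1+V/F(Kᵢ−1)), yᵢ = Kᵢxᵢ:
  THF: x = 0.2236, y = 0.6902
  ethylbenzene: x = 0.7764, y = 0.3098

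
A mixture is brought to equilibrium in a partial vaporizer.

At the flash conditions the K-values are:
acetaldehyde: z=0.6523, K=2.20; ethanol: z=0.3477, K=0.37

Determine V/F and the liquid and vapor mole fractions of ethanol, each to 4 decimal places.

V/F = 0.7456, x_ethanol = 0.6557, y_ethanol = 0.2426

Rachford–Rice: g(V/F) = Σ zᵢ(Kᵢ−1)/(1+V/F(Kᵢ−1)) = 0.
g(0) = ΣzᵢKᵢ − 1 = 0.5637 and g(1) = 1 − Σzᵢ/Kᵢ = -0.2362, so a root lies in (0, 1).
Binary case is linear: z₁(K₁−1)(1+V/F(K₂−1)) + z₂(K₂−1)(1+V/F(K₁−1)) = 0
⇒ V/F = [z₁(K₁−1)+z₂(K₂−1)] / [−(K₁−1)(K₂−1)] = 0.56371/0.75600 = 0.7456
Compositions from xᵢ = zᵢ/(1+V/F(Kᵢ−1)), yᵢ = Kᵢxᵢ:
  acetaldehyde: x = 0.3443, y = 0.7574
  ethanol: x = 0.6557, y = 0.2426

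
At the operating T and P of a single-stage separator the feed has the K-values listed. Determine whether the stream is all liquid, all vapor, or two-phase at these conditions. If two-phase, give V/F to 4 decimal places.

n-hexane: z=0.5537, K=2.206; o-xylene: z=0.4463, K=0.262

two-phase, V/F = 0.3802

ΣzᵢKᵢ = 1.3384; Σzᵢ/Kᵢ = 1.9544.
Both exceed 1, so a two-phase solution exists.
Material balance + equilibrium reduce to Σ zᵢ(Kᵢ−1)/(1+ψ(Kᵢ−1)) = 0.
Binary case is linear: z₁(K₁−1)(1+ψ(K₂−1)) + z₂(K₂−1)(1+ψ(K₁−1)) = 0
⇒ ψ = [z₁(K₁−1)+z₂(K₂−1)] / [−(K₁−1)(K₂−1)] = 0.33839/0.89003 = 0.3802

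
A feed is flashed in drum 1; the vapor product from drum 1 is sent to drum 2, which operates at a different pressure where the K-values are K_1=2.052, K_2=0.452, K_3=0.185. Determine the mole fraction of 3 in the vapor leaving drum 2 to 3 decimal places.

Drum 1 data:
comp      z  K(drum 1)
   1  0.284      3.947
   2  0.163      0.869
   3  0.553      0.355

Drum 1:
Material balance + equilibrium reduce to Σ zᵢ(Kᵢ−1)/(1+ψ₁(Kᵢ−1)) = 0.
g(0) = ΣzᵢKᵢ − 1 = 0.459 and g(1) = 1 − Σzᵢ/Kᵢ = -0.817, so a root lies in (0, 1).
Newton iteration, ψ₁⁰ = 0.34:
  ψ₁ = 0.340: g = -0.0612, g' = -0.996 → ψ₁ = 0.279
  ψ₁ = 0.279: g = 0.0026, g' = -1.089 → ψ₁ = 0.281
Converged at ψ₁ = 0.281.
Drum-1 compositions:
  1: x = 0.155, y = 0.613
  2: x = 0.169, y = 0.147
  3: x = 0.675, y = 0.240
Drum-2 feed = drum-1 vapor: z₂ = (0.6132, 0.1471, 0.2398).
Drum 2:
Let ψ₂ = V/F and solve Σ zᵢ(Kᵢ−1)/(1+ψ₂(Kᵢ−1)) = 0.
g(0) = ΣzᵢKᵢ − 1 = 0.369 and g(1) = 1 − Σzᵢ/Kᵢ = -0.920, so a root lies in (0, 1).
Iterate (Newton) starting at ψ₂ = 0.5:
  ψ₂ = 0.500: g = -0.0181, g' = -0.829 → ψ₂ = 0.478
Converged at ψ₂ = 0.478.
  1: x = 0.408, y = 0.837
  2: x = 0.199, y = 0.090
  3: x = 0.393, y = 0.073

y_3 (drum 2) = 0.073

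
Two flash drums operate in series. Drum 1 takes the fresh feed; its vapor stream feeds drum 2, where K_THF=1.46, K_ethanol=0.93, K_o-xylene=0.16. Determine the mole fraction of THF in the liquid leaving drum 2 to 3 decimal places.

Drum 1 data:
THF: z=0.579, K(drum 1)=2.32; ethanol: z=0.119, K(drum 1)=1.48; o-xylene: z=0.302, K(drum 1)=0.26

x_THF (drum 2) = 0.564

Drum 1:
Newton–Raphson from ψ₁ = 0.48:
  ψ₁ = 0.480: g = 0.1677, g' = -0.794 → ψ₁ = 0.691
  ψ₁ = 0.691: g = -0.0149, g' = -0.984 → ψ₁ = 0.676
Converged at ψ₁ = 0.676.
Drum-1 compositions:
  THF: x = 0.306, y = 0.710
  ethanol: x = 0.090, y = 0.133
  o-xylene: x = 0.604, y = 0.157
Drum-2 feed = drum-1 vapor: z₂ = (0.7099, 0.1330, 0.1571).
Drum 2:
Rachford–Rice: g(ψ₂) = Σ zᵢ(Kᵢ−1)/(1+ψ₂(Kᵢ−1)) = 0.
Feasibility: ΣzᵢKᵢ = 1.185, Σzᵢ/Kᵢ = 1.611 — both > 1, two phases present.
Iterate (Newton) starting at ψ₂ = 0.4:
  ψ₂ = 0.400: g = 0.0675, g' = -0.359 → ψ₂ = 0.588
  ψ₂ = 0.588: g = -0.0134, g' = -0.527 → ψ₂ = 0.563
  ψ₂ = 0.563: g = -0.0004, g' = -0.494 → ψ₂ = 0.562
Converged at ψ₂ = 0.562.
  THF: x = 0.564, y = 0.824
  ethanol: x = 0.138, y = 0.129
  o-xylene: x = 0.297, y = 0.048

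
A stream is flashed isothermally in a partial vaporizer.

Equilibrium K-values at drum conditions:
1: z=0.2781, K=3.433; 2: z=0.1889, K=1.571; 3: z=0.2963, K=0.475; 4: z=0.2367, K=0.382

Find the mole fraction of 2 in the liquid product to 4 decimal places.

Let ψ = V/F and solve Σ zᵢ(Kᵢ−1)/(1+ψ(Kᵢ−1)) = 0.
g(0) = ΣzᵢKᵢ − 1 = 0.4826 and g(1) = 1 − Σzᵢ/Kᵢ = -0.4447, so a root lies in (0, 1).
Iterate (Newton) starting at ψ = 0.5:
  ψ = 0.5000: g = -0.03345, g' = -0.7118 → ψ = 0.4530
  ψ = 0.4530: g = 0.00031, g' = -0.7263 → ψ = 0.4534
Converged at ψ = 0.4534.
Compositions from xᵢ = zᵢ/(1+ψ(Kᵢ−1)), yᵢ = Kᵢxᵢ:
  1: x = 0.1322, y = 0.4539
  2: x = 0.1501, y = 0.2357
  3: x = 0.3889, y = 0.1847
  4: x = 0.3289, y = 0.1256

x_2 = 0.1501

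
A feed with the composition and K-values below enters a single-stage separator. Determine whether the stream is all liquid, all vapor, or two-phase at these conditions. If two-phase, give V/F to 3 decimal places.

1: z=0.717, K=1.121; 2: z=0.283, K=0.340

ΣzᵢKᵢ = 0.900; Σzᵢ/Kᵢ = 1.472.
Since ΣzᵢKᵢ < 1 the mixture is below its bubble point — single liquid phase.

all liquid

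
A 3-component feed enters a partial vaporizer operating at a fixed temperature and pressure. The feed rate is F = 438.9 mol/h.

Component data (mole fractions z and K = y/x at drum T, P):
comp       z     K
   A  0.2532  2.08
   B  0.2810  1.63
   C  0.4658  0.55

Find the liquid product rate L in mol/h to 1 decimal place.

L = 166.3 mol/h

Rachford–Rice: g(V/F) = Σ zᵢ(Kᵢ−1)/(1+V/F(Kᵢ−1)) = 0.
Check two-phase: ΣzᵢKᵢ = 1.2409 > 1 and Σzᵢ/Kᵢ = 1.1410 > 1, so g(0) = 0.2409 > 0 and g(1) = -0.1410 < 0.
Iterate (Newton) starting at V/F = 0.5:
  V/F = 0.5000: g = 0.04173, g' = -0.3461 → V/F = 0.6206
  V/F = 0.6206: g = 0.00017, g' = -0.3451 → V/F = 0.6211
Converged at V/F = 0.6211.
Then V = V/F·F = 0.6211·438.9 = 272.6 mol/h and L = F − V = 166.3 mol/h.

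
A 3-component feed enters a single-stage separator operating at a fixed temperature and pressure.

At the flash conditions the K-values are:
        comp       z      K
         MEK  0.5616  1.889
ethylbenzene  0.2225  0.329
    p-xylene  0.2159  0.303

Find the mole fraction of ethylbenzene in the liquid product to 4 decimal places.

Material balance + equilibrium reduce to Σ zᵢ(Kᵢ−1)/(1+V/F(Kᵢ−1)) = 0.
Feasibility: ΣzᵢKᵢ = 1.1995, Σzᵢ/Kᵢ = 1.6861 — both > 1, two phases present.
Newton–Raphson from V/F = 0.5:
  V/F = 0.5000: g = -0.11002, g' = -0.6867 → V/F = 0.3398
  V/F = 0.3398: g = -0.00713, g' = -0.6100 → V/F = 0.3281
Converged at V/F = 0.3281.
Compositions from xᵢ = zᵢ/(1+V/F(Kᵢ−1)), yᵢ = Kᵢxᵢ:
  MEK: x = 0.4348, y = 0.8213
  ethylbenzene: x = 0.2853, y = 0.0939
  p-xylene: x = 0.2799, y = 0.0848

x_ethylbenzene = 0.2853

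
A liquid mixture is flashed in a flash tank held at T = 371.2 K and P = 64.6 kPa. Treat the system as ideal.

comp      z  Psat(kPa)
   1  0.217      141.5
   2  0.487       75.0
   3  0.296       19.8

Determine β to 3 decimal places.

Raoult's law: Kᵢ = Pᵢˢᵃᵗ/P = Pᵢˢᵃᵗ/64.6.
  K_1 = 141.5/64.6 = 2.19040, K_2 = 75.0/64.6 = 1.16099, K_3 = 19.8/64.6 = 0.30650
Let β = V/F and solve Σ zᵢ(Kᵢ−1)/(1+β(Kᵢ−1)) = 0.
g(0) = ΣzᵢKᵢ − 1 = 0.131 and g(1) = 1 − Σzᵢ/Kᵢ = -0.484, so a root lies in (0, 1).
Iterate (Newton) starting at β = 0.48:
  β = 0.480: g = -0.0705, g' = -0.455 → β = 0.325
  β = 0.325: g = -0.0043, g' = -0.409 → β = 0.315
Converged at β = 0.315.

β = 0.315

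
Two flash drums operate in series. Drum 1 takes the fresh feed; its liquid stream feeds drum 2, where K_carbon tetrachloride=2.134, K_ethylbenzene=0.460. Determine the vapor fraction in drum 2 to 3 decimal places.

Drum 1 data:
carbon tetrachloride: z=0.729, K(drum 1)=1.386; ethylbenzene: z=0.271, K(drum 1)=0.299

Drum 1:
Rachford–Rice: g(ψ₁) = Σ zᵢ(Kᵢ−1)/(1+ψ₁(Kᵢ−1)) = 0.
Feasibility: ΣzᵢKᵢ = 1.091, Σzᵢ/Kᵢ = 1.432 — both > 1, two phases present.
Binary case is linear: z₁(K₁−1)(1+ψ₁(K₂−1)) + z₂(K₂−1)(1+ψ₁(K₁−1)) = 0
⇒ ψ₁ = [z₁(K₁−1)+z₂(K₂−1)] / [−(K₁−1)(K₂−1)] = 0.0914/0.2706 = 0.338
Drum-1 compositions:
  carbon tetrachloride: x = 0.645, y = 0.894
  ethylbenzene: x = 0.355, y = 0.106
Drum-2 feed = drum-1 liquid: z₂ = (0.6449, 0.3551).
Drum 2:
Let ψ₂ = V/F and solve Σ zᵢ(Kᵢ−1)/(1+ψ₂(Kᵢ−1)) = 0.
g(0) = ΣzᵢKᵢ − 1 = 0.540 and g(1) = 1 − Σzᵢ/Kᵢ = -0.074, so a root lies in (0, 1).
Binary case is linear: z₁(K₁−1)(1+ψ₂(K₂−1)) + z₂(K₂−1)(1+ψ₂(K₁−1)) = 0
⇒ ψ₂ = [z₁(K₁−1)+z₂(K₂−1)] / [−(K₁−1)(K₂−1)] = 0.5396/0.6124 = 0.881
  carbon tetrachloride: x = 0.323, y = 0.688
  ethylbenzene: x = 0.677, y = 0.312

V/F (drum 2) = 0.881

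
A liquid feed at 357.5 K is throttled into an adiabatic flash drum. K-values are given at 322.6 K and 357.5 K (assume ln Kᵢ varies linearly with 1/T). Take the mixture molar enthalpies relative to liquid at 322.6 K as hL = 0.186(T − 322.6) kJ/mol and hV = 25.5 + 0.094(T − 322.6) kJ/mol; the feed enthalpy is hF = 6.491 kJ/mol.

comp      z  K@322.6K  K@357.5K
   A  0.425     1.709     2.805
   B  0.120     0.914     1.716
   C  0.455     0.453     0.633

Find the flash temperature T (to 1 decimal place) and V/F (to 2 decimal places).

Adiabatic flash: solve Rachford–Rice at each trial T, then check hF = ψ·hV(T) + (1−ψ)·hL(T).
  T = 322.6 K: K = (1.709, 0.914, 0.453), RR gives ψ = 0.123, H_out = 3.128 kJ/mol
  T = 357.5 K: K = (2.805, 1.716, 0.633), RR gives ψ = 1.000, H_out = 28.781 kJ/mol
  T = 340.1 K: K = (2.219, 1.274, 0.540), RR gives ψ = 0.697, H_out = 19.905 kJ/mol
  T = 331.4 K: K = (1.956, 1.085, 0.496), RR gives ψ = 0.443, H_out = 12.576 kJ/mol
  T = 327.0 K: K = (1.830, 0.997, 0.474), RR gives ψ = 0.295, H_out = 8.214 kJ/mol
  T = 324.8 K: K = (1.769, 0.955, 0.464), RR gives ψ = 0.212, H_out = 5.781 kJ/mol
Linear interpolation between T = 324.8 (H_out = 5.781) and T = 327.0 (H_out = 8.214) on hF = 6.491 gives T ≈ 325.4 K, at which ψ = 0.24.

T = 325.4 K, V/F = 0.24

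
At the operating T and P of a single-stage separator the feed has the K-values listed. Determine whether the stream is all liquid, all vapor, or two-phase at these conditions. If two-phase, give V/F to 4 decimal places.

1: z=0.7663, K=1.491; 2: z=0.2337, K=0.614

all vapor

ΣzᵢKᵢ = 1.2860; Σzᵢ/Kᵢ = 0.8946.
Since Σzᵢ/Kᵢ < 1 the mixture is above its dew point — single vapor phase.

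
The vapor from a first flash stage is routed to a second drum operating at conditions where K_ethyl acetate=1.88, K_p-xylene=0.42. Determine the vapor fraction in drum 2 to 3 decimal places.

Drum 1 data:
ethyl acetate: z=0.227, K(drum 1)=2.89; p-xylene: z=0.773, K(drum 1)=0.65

Drum 1:
Iterate (Newton) starting at ψ₁ = 0.5:
  ψ₁ = 0.500: g = -0.1074, g' = -0.353 → ψ₁ = 0.196
  ψ₁ = 0.196: g = 0.0224, g' = -0.541 → ψ₁ = 0.238
  ψ₁ = 0.238: g = 0.0009, g' = -0.499 → ψ₁ = 0.240
Converged at ψ₁ = 0.240.
Drum-1 compositions:
  ethyl acetate: x = 0.156, y = 0.452
  p-xylene: x = 0.844, y = 0.548
Drum-2 feed = drum-1 vapor: z₂ = (0.4516, 0.5484).
Drum 2:
Material balance + equilibrium reduce to Σ zᵢ(Kᵢ−1)/(1+ψ₂(Kᵢ−1)) = 0.
g(0) = ΣzᵢKᵢ − 1 = 0.079 and g(1) = 1 − Σzᵢ/Kᵢ = -0.546, so a root lies in (0, 1).
Binary case is linear: z₁(K₁−1)(1+ψ₂(K₂−1)) + z₂(K₂−1)(1+ψ₂(K₁−1)) = 0
⇒ ψ₂ = [z₁(K₁−1)+z₂(K₂−1)] / [−(K₁−1)(K₂−1)] = 0.0793/0.5104 = 0.155
  ethyl acetate: x = 0.397, y = 0.747
  p-xylene: x = 0.603, y = 0.253

V/F (drum 2) = 0.155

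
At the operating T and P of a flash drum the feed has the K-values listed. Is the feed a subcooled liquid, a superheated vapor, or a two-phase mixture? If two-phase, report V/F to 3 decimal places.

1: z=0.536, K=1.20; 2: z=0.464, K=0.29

ΣzᵢKᵢ = 0.778; Σzᵢ/Kᵢ = 2.047.
Since ΣzᵢKᵢ < 1 the mixture is below its bubble point — single liquid phase.

subcooled liquid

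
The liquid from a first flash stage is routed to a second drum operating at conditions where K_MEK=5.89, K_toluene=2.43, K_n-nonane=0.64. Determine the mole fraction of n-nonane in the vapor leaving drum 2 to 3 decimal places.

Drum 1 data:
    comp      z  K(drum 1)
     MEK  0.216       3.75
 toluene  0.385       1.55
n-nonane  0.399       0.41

y_n-nonane (drum 2) = 0.534

Drum 1:
Let ψ₁ = V/F and solve Σ zᵢ(Kᵢ−1)/(1+ψ₁(Kᵢ−1)) = 0.
Feasibility: ΣzᵢKᵢ = 1.570, Σzᵢ/Kᵢ = 1.279 — both > 1, two phases present.
Iterate (Newton) starting at ψ₁ = 0.48:
  ψ₁ = 0.480: g = 0.0951, g' = -0.647 → ψ₁ = 0.627
  ψ₁ = 0.627: g = 0.0018, g' = -0.634 → ψ₁ = 0.630
Converged at ψ₁ = 0.630.
Drum-1 compositions:
  MEK: x = 0.079, y = 0.296
  toluene: x = 0.286, y = 0.443
  n-nonane: x = 0.635, y = 0.260
Drum-2 feed = drum-1 liquid: z₂ = (0.0791, 0.2859, 0.6350).
Drum 2:
Iterate (Newton) starting at ψ₂ = 0.5:
  ψ₂ = 0.500: g = 0.0718, g' = -0.480 → ψ₂ = 0.650
  ψ₂ = 0.650: g = 0.0062, g' = -0.406 → ψ₂ = 0.665
Converged at ψ₂ = 0.665.
  MEK: x = 0.019, y = 0.110
  toluene: x = 0.147, y = 0.356
  n-nonane: x = 0.835, y = 0.534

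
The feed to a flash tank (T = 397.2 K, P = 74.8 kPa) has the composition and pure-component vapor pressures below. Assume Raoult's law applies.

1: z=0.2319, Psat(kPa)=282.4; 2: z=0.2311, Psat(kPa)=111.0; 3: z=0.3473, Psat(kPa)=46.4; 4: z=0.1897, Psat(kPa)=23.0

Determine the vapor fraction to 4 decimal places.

Raoult's law: Kᵢ = Pᵢˢᵃᵗ/P = Pᵢˢᵃᵗ/74.8.
  K_1 = 282.4/74.8 = 3.775401, K_2 = 111.0/74.8 = 1.483957, K_3 = 46.4/74.8 = 0.620321, K_4 = 23.0/74.8 = 0.307487
Material balance + equilibrium reduce to Σ zᵢ(Kᵢ−1)/(1+ψ(Kᵢ−1)) = 0.
Check two-phase: ΣzᵢKᵢ = 1.4922 > 1 and Σzᵢ/Kᵢ = 1.3940 > 1, so g(0) = 0.4922 > 0 and g(1) = -0.3940 < 0.
Newton iteration, ψ⁰ = 0.67:
  ψ = 0.6700: g = -0.11240, g' = -0.6560 → ψ = 0.4987
  ψ = 0.4987: g = -0.00325, g' = -0.6379 → ψ = 0.4936
Converged at ψ = 0.4936.

ψ = 0.4936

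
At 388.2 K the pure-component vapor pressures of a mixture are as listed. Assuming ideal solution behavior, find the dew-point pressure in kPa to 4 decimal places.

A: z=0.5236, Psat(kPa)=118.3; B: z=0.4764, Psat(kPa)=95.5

At the dew point ψ → 1, so Σzᵢ/Kᵢ = 1 with Kᵢ = Pᵢˢᵃᵗ/P ⇒ 1/P = Σzᵢ/Pᵢˢᵃᵗ.
1/P = 0.5236/118.3 + 0.4764/95.5 = 0.0094145 ⇒ P = 106.2189 kPa

Pdew = 106.2189 kPa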